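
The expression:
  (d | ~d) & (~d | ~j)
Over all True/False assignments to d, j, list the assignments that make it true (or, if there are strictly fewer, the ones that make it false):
is false only for:
  d=True, j=True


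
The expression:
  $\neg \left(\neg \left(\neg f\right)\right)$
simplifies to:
$\neg f$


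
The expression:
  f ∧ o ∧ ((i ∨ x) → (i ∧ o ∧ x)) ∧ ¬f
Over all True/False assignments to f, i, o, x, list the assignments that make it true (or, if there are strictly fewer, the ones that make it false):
is never true.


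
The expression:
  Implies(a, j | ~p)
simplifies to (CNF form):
j | ~a | ~p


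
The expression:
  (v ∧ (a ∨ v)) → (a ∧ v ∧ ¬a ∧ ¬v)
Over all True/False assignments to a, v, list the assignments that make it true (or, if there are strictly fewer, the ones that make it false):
is true only for:
  a=False, v=False;
  a=True, v=False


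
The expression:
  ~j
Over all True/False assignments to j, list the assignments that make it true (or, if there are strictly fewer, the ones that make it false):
is true only for:
  j=False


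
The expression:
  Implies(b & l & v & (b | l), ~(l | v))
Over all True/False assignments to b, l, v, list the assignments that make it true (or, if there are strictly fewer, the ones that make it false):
is false only for:
  b=True, l=True, v=True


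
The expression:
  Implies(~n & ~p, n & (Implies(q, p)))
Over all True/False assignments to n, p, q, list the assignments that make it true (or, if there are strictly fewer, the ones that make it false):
is false only for:
  n=False, p=False, q=False;
  n=False, p=False, q=True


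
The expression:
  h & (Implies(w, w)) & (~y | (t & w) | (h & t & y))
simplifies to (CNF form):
h & (t | ~y)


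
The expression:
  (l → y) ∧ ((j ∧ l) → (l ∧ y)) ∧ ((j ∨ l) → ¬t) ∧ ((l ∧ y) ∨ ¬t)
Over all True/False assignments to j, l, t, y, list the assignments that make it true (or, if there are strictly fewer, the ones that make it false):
is true only for:
  j=False, l=False, t=False, y=False;
  j=False, l=False, t=False, y=True;
  j=False, l=True, t=False, y=True;
  j=True, l=False, t=False, y=False;
  j=True, l=False, t=False, y=True;
  j=True, l=True, t=False, y=True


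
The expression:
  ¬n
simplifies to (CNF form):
¬n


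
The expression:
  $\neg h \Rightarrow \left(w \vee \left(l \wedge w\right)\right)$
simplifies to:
$h \vee w$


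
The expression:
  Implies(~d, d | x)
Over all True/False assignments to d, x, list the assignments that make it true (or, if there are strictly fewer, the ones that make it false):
is false only for:
  d=False, x=False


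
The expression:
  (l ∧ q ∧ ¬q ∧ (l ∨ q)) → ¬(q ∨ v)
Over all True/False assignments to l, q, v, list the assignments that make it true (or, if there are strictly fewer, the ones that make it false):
is always true.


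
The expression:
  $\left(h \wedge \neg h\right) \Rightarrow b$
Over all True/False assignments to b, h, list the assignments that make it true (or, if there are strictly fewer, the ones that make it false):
is always true.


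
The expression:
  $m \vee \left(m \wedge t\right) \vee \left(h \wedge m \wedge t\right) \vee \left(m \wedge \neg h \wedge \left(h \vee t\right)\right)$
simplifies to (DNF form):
$m$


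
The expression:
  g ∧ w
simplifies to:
g ∧ w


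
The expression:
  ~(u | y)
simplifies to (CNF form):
~u & ~y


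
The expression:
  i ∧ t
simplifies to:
i ∧ t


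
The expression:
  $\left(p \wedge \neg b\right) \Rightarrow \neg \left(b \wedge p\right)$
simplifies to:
$\text{True}$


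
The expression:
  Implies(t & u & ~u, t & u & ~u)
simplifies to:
True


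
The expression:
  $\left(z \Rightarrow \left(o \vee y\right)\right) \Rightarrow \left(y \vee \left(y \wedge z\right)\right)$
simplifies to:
$y \vee \left(z \wedge \neg o\right)$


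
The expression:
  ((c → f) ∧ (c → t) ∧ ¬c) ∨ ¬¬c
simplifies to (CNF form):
True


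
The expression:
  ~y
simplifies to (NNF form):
~y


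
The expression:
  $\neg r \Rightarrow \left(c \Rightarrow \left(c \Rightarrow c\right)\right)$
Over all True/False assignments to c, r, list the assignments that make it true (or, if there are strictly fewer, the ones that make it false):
is always true.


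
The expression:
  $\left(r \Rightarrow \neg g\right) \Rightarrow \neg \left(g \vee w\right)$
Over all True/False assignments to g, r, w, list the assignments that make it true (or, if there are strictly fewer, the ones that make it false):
is true only for:
  g=False, r=False, w=False;
  g=False, r=True, w=False;
  g=True, r=True, w=False;
  g=True, r=True, w=True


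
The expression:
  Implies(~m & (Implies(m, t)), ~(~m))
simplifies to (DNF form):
m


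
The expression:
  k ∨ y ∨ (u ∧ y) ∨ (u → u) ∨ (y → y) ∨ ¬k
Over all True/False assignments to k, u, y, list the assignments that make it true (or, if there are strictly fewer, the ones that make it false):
is always true.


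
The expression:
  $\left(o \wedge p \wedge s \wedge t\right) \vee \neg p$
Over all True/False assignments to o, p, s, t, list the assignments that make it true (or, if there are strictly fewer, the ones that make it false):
is false only for:
  o=False, p=True, s=False, t=False;
  o=False, p=True, s=False, t=True;
  o=False, p=True, s=True, t=False;
  o=False, p=True, s=True, t=True;
  o=True, p=True, s=False, t=False;
  o=True, p=True, s=False, t=True;
  o=True, p=True, s=True, t=False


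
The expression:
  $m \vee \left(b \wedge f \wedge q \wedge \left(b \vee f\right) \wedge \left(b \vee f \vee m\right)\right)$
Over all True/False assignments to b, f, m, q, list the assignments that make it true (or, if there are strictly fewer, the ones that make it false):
is false only for:
  b=False, f=False, m=False, q=False;
  b=False, f=False, m=False, q=True;
  b=False, f=True, m=False, q=False;
  b=False, f=True, m=False, q=True;
  b=True, f=False, m=False, q=False;
  b=True, f=False, m=False, q=True;
  b=True, f=True, m=False, q=False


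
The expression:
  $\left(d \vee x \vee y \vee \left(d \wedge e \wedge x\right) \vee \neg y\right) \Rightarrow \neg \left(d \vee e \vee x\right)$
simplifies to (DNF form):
$\neg d \wedge \neg e \wedge \neg x$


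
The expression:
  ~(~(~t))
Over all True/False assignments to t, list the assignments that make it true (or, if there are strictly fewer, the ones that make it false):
is true only for:
  t=False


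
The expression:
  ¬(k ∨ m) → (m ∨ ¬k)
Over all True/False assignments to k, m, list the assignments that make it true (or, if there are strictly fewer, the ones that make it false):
is always true.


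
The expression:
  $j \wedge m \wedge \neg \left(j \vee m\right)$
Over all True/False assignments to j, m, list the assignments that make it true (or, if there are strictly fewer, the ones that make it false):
is never true.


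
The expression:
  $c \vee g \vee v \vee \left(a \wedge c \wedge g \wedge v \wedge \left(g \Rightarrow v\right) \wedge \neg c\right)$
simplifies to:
$c \vee g \vee v$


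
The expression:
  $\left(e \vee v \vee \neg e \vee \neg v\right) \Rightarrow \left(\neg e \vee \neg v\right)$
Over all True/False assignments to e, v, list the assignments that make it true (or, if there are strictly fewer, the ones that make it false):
is false only for:
  e=True, v=True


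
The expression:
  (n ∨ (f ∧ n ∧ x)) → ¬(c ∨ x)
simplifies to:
(¬c ∧ ¬x) ∨ ¬n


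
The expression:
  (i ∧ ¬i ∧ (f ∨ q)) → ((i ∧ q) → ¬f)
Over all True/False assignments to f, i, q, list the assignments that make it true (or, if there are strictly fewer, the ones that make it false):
is always true.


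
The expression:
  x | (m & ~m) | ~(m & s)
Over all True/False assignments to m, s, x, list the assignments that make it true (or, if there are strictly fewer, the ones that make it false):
is false only for:
  m=True, s=True, x=False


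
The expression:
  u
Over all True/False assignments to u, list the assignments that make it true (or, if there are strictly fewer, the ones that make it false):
is true only for:
  u=True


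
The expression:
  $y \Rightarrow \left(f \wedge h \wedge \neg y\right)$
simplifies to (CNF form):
$\neg y$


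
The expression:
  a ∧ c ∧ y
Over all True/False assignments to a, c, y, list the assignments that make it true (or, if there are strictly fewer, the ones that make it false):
is true only for:
  a=True, c=True, y=True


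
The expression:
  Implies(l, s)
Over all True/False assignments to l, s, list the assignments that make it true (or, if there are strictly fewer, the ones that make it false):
is false only for:
  l=True, s=False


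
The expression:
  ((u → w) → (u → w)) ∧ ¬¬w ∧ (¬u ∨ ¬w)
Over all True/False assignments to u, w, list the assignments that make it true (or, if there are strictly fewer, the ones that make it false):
is true only for:
  u=False, w=True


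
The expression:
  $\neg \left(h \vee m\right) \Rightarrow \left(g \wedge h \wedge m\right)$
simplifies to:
$h \vee m$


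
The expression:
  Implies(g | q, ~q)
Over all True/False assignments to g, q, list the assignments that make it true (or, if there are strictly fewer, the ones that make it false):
is true only for:
  g=False, q=False;
  g=True, q=False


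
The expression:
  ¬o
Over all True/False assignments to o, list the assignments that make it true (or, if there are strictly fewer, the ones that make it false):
is true only for:
  o=False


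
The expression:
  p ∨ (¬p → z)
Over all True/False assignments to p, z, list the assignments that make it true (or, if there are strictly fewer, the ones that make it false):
is false only for:
  p=False, z=False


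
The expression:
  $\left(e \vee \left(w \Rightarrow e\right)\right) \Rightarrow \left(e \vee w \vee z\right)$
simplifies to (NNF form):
$e \vee w \vee z$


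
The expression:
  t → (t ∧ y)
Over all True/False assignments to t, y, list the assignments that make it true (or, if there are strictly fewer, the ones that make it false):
is false only for:
  t=True, y=False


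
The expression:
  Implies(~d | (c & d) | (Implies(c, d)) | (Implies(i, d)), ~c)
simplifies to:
~c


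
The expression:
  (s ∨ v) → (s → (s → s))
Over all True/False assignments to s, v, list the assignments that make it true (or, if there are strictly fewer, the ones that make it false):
is always true.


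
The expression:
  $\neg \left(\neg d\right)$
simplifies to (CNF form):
$d$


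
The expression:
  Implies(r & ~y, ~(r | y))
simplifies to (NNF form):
y | ~r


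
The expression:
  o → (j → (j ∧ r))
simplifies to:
r ∨ ¬j ∨ ¬o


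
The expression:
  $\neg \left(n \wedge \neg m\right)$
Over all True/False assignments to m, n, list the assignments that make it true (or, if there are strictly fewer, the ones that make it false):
is false only for:
  m=False, n=True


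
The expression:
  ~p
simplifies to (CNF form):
~p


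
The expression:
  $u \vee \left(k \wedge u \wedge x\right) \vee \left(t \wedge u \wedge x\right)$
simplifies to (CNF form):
$u$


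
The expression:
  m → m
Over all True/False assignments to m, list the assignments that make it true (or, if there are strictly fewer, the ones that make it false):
is always true.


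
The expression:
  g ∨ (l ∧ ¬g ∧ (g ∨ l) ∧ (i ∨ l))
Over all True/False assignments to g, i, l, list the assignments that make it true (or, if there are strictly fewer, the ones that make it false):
is false only for:
  g=False, i=False, l=False;
  g=False, i=True, l=False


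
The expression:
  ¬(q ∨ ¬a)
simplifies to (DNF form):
a ∧ ¬q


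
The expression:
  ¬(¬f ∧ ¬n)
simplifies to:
f ∨ n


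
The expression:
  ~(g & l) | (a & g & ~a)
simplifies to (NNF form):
~g | ~l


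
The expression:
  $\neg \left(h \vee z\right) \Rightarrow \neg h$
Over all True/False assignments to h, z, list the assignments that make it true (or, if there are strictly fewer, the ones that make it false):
is always true.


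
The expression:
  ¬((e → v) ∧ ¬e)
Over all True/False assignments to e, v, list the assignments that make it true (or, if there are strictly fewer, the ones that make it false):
is true only for:
  e=True, v=False;
  e=True, v=True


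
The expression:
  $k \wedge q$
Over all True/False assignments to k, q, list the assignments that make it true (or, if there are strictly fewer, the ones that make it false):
is true only for:
  k=True, q=True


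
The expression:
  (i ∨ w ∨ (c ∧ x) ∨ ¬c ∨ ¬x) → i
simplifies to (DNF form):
i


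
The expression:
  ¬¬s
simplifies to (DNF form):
s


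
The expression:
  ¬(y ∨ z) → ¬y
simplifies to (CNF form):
True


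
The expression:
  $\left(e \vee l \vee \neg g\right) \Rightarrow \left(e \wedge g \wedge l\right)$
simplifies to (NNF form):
$g \wedge \left(e \vee \neg l\right) \wedge \left(l \vee \neg e\right)$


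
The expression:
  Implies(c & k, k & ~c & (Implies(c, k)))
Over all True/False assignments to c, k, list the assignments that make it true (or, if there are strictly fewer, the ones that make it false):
is false only for:
  c=True, k=True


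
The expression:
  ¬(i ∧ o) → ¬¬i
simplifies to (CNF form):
i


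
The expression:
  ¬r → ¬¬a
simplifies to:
a ∨ r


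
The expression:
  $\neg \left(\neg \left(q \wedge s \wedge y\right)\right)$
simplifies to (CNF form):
$q \wedge s \wedge y$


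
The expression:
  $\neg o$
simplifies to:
$\neg o$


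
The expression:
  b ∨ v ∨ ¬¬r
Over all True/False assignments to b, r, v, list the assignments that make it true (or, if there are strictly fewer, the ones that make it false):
is false only for:
  b=False, r=False, v=False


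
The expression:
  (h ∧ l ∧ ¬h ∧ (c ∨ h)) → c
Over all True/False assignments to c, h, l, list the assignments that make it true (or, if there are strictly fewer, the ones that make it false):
is always true.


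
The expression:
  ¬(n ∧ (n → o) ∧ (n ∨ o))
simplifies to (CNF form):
¬n ∨ ¬o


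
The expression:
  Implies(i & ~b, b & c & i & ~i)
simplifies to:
b | ~i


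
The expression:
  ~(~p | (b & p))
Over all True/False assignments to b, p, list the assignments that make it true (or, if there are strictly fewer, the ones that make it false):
is true only for:
  b=False, p=True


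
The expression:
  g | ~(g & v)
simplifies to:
True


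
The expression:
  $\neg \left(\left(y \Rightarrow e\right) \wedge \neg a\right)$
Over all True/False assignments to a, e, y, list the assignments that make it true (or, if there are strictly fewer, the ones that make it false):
is false only for:
  a=False, e=False, y=False;
  a=False, e=True, y=False;
  a=False, e=True, y=True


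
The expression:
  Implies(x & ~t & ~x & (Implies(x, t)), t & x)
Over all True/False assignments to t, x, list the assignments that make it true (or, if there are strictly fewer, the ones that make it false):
is always true.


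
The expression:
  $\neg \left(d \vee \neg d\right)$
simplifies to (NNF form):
$\text{False}$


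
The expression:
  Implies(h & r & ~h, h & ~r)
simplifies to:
True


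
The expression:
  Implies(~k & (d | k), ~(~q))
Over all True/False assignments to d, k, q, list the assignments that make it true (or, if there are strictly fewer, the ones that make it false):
is false only for:
  d=True, k=False, q=False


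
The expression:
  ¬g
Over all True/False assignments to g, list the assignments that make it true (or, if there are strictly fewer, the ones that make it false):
is true only for:
  g=False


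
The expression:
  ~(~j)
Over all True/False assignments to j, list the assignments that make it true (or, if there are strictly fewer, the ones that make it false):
is true only for:
  j=True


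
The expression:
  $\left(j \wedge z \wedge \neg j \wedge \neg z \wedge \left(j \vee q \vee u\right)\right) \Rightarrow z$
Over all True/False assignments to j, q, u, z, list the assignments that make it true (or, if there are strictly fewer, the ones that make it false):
is always true.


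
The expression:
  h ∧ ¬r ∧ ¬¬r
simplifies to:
False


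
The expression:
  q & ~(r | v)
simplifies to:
q & ~r & ~v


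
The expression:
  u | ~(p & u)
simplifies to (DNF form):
True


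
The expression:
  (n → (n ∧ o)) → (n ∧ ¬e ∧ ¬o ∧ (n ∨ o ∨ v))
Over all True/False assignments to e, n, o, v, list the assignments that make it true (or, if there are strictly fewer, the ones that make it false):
is true only for:
  e=False, n=True, o=False, v=False;
  e=False, n=True, o=False, v=True;
  e=True, n=True, o=False, v=False;
  e=True, n=True, o=False, v=True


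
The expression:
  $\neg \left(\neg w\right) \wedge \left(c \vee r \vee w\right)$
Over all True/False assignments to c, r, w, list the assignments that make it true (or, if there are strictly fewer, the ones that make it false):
is true only for:
  c=False, r=False, w=True;
  c=False, r=True, w=True;
  c=True, r=False, w=True;
  c=True, r=True, w=True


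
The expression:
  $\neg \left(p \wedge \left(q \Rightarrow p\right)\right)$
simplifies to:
$\neg p$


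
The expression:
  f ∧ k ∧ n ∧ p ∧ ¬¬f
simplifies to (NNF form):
f ∧ k ∧ n ∧ p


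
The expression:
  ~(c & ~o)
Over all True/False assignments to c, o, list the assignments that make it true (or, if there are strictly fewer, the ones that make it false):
is false only for:
  c=True, o=False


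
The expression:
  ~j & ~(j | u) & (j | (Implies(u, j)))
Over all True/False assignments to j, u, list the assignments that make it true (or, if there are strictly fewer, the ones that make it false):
is true only for:
  j=False, u=False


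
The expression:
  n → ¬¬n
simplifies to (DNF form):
True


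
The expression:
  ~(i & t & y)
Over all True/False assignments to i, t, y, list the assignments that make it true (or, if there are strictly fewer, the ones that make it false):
is false only for:
  i=True, t=True, y=True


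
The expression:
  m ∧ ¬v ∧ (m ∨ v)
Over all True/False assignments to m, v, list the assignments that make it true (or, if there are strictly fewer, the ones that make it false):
is true only for:
  m=True, v=False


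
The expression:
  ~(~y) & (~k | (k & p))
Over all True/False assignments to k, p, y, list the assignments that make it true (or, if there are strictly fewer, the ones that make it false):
is true only for:
  k=False, p=False, y=True;
  k=False, p=True, y=True;
  k=True, p=True, y=True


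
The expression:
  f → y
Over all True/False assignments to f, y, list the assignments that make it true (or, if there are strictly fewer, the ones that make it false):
is false only for:
  f=True, y=False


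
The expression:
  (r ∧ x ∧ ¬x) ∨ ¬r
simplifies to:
¬r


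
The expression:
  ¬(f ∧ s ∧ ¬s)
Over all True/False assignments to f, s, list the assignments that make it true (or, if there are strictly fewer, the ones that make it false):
is always true.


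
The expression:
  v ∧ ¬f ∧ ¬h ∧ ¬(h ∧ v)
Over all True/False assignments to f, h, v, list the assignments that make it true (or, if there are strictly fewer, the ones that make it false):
is true only for:
  f=False, h=False, v=True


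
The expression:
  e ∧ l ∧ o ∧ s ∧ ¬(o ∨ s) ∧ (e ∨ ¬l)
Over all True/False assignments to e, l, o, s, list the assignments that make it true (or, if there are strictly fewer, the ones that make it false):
is never true.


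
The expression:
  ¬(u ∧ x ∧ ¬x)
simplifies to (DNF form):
True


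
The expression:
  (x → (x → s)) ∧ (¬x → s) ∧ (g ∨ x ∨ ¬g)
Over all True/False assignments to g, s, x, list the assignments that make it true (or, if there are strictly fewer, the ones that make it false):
is true only for:
  g=False, s=True, x=False;
  g=False, s=True, x=True;
  g=True, s=True, x=False;
  g=True, s=True, x=True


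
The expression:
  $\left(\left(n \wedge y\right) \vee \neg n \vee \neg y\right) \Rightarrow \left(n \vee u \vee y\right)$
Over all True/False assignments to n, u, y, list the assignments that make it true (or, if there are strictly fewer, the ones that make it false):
is false only for:
  n=False, u=False, y=False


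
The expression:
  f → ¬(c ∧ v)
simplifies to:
¬c ∨ ¬f ∨ ¬v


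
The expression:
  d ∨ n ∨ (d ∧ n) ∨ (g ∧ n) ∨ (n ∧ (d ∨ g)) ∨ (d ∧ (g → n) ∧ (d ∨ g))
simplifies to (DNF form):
d ∨ n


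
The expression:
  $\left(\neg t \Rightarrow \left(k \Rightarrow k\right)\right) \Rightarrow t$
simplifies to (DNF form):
$t$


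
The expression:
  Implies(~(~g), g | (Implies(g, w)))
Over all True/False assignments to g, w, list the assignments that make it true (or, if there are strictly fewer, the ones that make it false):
is always true.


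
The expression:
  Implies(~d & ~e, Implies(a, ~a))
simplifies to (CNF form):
d | e | ~a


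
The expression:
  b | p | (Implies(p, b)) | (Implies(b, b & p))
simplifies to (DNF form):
True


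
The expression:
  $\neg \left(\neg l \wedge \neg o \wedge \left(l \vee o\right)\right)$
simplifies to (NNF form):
$\text{True}$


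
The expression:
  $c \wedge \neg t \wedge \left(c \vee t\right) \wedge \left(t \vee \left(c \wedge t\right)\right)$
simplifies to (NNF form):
$\text{False}$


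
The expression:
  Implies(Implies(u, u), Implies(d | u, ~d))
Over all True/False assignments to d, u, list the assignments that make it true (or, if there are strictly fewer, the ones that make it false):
is true only for:
  d=False, u=False;
  d=False, u=True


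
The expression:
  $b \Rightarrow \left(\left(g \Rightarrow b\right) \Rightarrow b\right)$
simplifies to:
$\text{True}$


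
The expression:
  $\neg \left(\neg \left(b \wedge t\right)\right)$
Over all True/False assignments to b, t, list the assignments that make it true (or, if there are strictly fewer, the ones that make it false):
is true only for:
  b=True, t=True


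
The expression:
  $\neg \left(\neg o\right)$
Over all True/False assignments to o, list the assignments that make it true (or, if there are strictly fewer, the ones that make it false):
is true only for:
  o=True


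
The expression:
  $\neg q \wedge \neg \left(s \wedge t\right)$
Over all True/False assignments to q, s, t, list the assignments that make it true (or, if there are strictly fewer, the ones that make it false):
is true only for:
  q=False, s=False, t=False;
  q=False, s=False, t=True;
  q=False, s=True, t=False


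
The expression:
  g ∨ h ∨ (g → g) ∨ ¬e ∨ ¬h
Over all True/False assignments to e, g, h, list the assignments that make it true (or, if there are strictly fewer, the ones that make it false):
is always true.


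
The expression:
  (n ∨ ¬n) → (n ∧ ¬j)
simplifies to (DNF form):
n ∧ ¬j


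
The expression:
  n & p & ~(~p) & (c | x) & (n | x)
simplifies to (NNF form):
n & p & (c | x)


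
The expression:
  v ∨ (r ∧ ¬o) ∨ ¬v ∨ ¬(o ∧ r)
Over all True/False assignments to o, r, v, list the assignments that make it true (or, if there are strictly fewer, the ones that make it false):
is always true.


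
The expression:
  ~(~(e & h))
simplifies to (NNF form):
e & h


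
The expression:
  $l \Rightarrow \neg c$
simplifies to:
$\neg c \vee \neg l$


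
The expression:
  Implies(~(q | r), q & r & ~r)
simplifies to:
q | r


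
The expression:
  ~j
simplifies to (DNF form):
~j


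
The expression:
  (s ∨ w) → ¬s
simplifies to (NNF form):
¬s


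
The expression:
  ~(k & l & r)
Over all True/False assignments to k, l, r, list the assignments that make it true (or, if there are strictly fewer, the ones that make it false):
is false only for:
  k=True, l=True, r=True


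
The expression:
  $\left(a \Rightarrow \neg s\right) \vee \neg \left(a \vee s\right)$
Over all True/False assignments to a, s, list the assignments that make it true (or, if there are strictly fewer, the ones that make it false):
is false only for:
  a=True, s=True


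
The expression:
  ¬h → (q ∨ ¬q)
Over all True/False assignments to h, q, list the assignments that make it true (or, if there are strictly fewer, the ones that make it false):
is always true.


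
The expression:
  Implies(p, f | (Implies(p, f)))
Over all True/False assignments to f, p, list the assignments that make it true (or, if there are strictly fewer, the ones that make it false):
is false only for:
  f=False, p=True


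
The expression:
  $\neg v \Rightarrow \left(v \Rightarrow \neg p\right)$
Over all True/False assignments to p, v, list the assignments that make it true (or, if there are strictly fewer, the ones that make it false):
is always true.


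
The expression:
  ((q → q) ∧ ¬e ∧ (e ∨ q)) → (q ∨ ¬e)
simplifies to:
True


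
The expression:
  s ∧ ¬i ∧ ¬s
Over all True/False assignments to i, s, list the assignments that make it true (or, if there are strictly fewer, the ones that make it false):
is never true.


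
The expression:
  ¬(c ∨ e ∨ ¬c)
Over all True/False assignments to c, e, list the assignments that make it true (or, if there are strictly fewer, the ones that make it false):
is never true.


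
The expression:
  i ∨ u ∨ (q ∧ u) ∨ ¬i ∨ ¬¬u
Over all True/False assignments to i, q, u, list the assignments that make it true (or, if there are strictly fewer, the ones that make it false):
is always true.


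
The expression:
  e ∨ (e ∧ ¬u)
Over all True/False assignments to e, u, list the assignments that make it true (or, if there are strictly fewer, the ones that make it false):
is true only for:
  e=True, u=False;
  e=True, u=True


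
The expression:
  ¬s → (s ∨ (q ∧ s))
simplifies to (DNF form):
s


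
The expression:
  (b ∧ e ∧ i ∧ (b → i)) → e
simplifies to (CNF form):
True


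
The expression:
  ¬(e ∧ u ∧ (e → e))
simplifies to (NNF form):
¬e ∨ ¬u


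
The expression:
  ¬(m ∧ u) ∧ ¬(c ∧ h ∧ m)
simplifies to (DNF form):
(¬c ∧ ¬u) ∨ (¬h ∧ ¬u) ∨ ¬m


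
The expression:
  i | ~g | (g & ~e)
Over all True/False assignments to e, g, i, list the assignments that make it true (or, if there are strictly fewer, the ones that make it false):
is false only for:
  e=True, g=True, i=False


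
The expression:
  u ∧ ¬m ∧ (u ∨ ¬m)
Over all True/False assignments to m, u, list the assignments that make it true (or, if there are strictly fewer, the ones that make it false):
is true only for:
  m=False, u=True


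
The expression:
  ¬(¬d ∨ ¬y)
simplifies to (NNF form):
d ∧ y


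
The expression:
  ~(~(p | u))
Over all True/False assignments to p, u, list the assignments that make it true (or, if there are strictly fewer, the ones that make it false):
is false only for:
  p=False, u=False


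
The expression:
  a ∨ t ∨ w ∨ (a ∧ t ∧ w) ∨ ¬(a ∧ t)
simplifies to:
True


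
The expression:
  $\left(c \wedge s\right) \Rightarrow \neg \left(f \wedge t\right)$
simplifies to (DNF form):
$\neg c \vee \neg f \vee \neg s \vee \neg t$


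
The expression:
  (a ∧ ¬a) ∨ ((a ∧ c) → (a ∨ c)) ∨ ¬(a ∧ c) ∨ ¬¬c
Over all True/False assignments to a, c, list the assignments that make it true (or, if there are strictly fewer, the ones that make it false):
is always true.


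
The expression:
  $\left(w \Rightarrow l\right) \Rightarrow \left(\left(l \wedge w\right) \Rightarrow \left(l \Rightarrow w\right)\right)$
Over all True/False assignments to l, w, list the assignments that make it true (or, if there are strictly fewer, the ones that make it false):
is always true.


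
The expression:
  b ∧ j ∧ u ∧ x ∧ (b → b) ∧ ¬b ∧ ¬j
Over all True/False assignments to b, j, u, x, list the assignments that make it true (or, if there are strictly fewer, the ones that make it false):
is never true.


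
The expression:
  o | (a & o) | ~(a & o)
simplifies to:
True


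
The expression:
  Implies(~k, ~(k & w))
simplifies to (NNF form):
True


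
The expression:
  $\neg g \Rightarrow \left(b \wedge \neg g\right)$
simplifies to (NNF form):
$b \vee g$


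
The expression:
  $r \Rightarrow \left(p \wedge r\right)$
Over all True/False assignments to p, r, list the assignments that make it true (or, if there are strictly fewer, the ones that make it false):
is false only for:
  p=False, r=True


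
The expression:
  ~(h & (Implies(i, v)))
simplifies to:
~h | (i & ~v)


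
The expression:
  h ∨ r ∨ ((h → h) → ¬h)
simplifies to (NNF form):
True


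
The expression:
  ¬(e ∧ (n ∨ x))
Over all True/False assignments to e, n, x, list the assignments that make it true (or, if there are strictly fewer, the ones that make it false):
is false only for:
  e=True, n=False, x=True;
  e=True, n=True, x=False;
  e=True, n=True, x=True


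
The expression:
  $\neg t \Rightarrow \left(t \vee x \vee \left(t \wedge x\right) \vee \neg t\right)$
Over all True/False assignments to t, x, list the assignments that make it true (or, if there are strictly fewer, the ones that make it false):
is always true.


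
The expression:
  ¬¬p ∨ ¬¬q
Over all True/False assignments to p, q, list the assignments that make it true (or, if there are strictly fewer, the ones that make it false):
is false only for:
  p=False, q=False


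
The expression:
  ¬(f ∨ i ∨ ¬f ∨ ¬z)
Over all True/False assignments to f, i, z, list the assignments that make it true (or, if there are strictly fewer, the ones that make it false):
is never true.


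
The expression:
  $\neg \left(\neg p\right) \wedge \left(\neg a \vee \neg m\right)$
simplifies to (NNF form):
$p \wedge \left(\neg a \vee \neg m\right)$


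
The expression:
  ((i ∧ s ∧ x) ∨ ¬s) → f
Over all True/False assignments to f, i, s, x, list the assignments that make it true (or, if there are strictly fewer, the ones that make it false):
is false only for:
  f=False, i=False, s=False, x=False;
  f=False, i=False, s=False, x=True;
  f=False, i=True, s=False, x=False;
  f=False, i=True, s=False, x=True;
  f=False, i=True, s=True, x=True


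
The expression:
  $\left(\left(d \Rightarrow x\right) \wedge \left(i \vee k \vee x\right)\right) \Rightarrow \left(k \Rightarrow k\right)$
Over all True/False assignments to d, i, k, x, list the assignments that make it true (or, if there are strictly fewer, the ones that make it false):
is always true.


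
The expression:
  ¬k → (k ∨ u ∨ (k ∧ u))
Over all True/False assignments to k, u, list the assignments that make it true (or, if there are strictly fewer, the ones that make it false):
is false only for:
  k=False, u=False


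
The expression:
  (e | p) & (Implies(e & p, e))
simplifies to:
e | p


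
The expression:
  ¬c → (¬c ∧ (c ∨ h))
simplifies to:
c ∨ h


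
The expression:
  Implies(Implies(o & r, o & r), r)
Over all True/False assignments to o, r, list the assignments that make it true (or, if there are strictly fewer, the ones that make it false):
is true only for:
  o=False, r=True;
  o=True, r=True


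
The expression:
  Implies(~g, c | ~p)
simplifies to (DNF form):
c | g | ~p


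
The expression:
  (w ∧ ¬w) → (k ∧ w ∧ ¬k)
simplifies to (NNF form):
True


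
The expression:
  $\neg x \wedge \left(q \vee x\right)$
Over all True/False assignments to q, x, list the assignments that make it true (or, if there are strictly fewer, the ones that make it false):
is true only for:
  q=True, x=False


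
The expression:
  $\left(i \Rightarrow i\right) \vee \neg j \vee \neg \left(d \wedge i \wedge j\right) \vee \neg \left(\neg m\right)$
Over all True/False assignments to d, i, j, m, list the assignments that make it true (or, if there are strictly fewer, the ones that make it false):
is always true.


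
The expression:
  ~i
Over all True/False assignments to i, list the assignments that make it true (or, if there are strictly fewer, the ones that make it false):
is true only for:
  i=False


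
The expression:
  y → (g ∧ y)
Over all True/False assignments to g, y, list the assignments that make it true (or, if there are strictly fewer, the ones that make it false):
is false only for:
  g=False, y=True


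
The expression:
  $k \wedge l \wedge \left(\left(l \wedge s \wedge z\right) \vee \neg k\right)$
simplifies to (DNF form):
$k \wedge l \wedge s \wedge z$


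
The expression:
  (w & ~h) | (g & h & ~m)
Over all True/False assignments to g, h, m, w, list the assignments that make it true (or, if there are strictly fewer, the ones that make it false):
is true only for:
  g=False, h=False, m=False, w=True;
  g=False, h=False, m=True, w=True;
  g=True, h=False, m=False, w=True;
  g=True, h=False, m=True, w=True;
  g=True, h=True, m=False, w=False;
  g=True, h=True, m=False, w=True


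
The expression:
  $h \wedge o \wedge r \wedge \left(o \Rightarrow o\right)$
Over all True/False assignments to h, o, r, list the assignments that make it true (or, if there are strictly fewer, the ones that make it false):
is true only for:
  h=True, o=True, r=True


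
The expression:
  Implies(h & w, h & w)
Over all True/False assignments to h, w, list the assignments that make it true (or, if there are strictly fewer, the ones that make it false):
is always true.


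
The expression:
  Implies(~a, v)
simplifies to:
a | v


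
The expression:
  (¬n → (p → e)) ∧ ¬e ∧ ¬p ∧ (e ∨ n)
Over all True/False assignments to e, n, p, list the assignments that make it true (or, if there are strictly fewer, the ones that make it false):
is true only for:
  e=False, n=True, p=False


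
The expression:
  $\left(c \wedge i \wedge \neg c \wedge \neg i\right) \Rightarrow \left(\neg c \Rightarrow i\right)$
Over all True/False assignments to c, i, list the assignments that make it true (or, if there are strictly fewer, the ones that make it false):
is always true.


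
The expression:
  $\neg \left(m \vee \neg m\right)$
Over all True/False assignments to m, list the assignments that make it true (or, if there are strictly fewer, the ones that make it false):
is never true.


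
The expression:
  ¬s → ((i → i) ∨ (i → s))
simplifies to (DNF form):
True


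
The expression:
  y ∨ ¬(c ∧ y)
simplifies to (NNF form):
True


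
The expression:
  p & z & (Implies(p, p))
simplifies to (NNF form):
p & z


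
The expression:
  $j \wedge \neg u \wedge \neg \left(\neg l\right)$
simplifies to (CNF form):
$j \wedge l \wedge \neg u$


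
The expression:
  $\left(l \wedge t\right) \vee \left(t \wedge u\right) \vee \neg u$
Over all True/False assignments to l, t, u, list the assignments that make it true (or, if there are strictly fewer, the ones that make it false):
is false only for:
  l=False, t=False, u=True;
  l=True, t=False, u=True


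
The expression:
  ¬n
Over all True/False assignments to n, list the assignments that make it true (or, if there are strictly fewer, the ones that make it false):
is true only for:
  n=False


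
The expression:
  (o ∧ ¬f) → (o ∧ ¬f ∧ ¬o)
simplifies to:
f ∨ ¬o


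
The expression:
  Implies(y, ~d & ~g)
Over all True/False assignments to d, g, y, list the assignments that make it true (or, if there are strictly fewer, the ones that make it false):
is false only for:
  d=False, g=True, y=True;
  d=True, g=False, y=True;
  d=True, g=True, y=True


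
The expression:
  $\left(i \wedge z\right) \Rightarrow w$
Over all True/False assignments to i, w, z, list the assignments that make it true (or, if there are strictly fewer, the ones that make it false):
is false only for:
  i=True, w=False, z=True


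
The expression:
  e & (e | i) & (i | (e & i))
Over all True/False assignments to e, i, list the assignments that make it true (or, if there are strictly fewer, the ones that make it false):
is true only for:
  e=True, i=True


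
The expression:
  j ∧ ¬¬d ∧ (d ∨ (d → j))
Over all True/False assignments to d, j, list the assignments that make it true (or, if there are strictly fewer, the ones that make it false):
is true only for:
  d=True, j=True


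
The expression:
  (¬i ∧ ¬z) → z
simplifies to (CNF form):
i ∨ z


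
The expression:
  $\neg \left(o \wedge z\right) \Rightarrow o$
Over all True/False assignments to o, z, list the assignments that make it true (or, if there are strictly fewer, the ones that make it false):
is true only for:
  o=True, z=False;
  o=True, z=True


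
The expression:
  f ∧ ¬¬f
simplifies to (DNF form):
f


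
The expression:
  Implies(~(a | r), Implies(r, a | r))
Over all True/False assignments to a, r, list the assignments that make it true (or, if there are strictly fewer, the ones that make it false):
is always true.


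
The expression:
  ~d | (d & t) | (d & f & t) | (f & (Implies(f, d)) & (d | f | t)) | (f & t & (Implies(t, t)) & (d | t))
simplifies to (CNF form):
f | t | ~d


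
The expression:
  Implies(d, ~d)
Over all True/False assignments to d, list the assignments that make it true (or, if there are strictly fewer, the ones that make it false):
is true only for:
  d=False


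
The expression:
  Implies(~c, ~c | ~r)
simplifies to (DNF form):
True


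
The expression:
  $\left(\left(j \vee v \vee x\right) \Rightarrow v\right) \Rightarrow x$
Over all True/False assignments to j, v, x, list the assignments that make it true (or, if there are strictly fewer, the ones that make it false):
is false only for:
  j=False, v=False, x=False;
  j=False, v=True, x=False;
  j=True, v=True, x=False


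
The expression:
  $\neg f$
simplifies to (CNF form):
$\neg f$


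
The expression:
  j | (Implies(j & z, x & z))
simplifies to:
True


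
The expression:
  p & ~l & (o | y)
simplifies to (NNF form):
p & ~l & (o | y)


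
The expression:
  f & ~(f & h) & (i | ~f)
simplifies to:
f & i & ~h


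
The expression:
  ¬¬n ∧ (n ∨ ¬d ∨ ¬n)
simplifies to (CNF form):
n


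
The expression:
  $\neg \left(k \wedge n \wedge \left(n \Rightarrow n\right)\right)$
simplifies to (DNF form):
$\neg k \vee \neg n$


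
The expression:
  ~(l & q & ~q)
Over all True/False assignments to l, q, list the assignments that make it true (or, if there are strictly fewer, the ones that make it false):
is always true.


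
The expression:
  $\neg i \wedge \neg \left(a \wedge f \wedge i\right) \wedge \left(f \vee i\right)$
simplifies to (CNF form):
$f \wedge \neg i$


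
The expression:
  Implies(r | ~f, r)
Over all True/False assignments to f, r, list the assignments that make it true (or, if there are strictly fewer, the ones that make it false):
is false only for:
  f=False, r=False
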